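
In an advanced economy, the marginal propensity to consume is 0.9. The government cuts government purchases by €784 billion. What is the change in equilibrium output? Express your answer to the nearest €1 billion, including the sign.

−€7,840 billion

Government-spending multiplier = 1/(1 − MPC) = 1/(1 − 0.9) = 1/0.1 = 10.
ΔY = k × ΔG = (−€784 billion) / 0.1 = −€7,840 billion.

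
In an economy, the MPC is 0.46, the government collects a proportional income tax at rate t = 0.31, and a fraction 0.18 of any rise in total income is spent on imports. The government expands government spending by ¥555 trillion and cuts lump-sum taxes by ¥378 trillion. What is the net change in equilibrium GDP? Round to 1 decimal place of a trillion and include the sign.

+¥845.0 trillion

Expenditure multiplier = 1/(1 − c(1−t) + m) = 1/(1 − 0.46×0.69 + 0.18) = 1/0.8626 ≈ 1.159.
ΔG contributes k·ΔG = (+¥555 trillion) / 0.8626 ≈ +¥643.4 trillion.
ΔT of −¥378 trillion changes first-round spending by −c·ΔT = +¥173.88 trillion, contributing k·(−c·ΔT) = (+¥173.88 trillion) / 0.8626 ≈ +¥201.6 trillion.
Net ΔY = k(ΔG − c·ΔT) = (+¥728.88 trillion) / 0.8626 ≈ +¥845 trillion.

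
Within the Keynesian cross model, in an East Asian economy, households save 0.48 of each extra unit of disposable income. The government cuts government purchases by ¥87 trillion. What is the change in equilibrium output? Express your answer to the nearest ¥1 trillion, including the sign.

−¥181 trillion

MPC = 1 − MPS = 1 − 0.48 = 0.52.
Expenditure multiplier = 1/(1 − MPC) = 1/(1 − 0.52) = 1/0.48 ≈ 2.083.
ΔY = k × ΔG = (−¥87 trillion) / 0.48 ≈ −¥181 trillion.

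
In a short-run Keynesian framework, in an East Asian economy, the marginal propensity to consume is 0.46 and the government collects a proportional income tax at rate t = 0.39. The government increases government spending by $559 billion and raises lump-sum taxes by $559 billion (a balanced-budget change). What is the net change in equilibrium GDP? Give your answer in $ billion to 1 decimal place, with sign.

Expenditure multiplier = 1/(1 − c(1−t)) = 1/(1 − 0.46×0.61) = 1/0.7194 ≈ 1.39.
ΔG contributes k·ΔG = (+$559 billion) / 0.7194 ≈ +$777 billion.
ΔT of +$559 billion changes first-round spending by −c·ΔT = −$257.14 billion, contributing k·(−c·ΔT) = (−$257.14 billion) / 0.7194 ≈ −$357.4 billion.
Net ΔY = k(ΔG − c·ΔT) = (+$301.86 billion) / 0.7194 ≈ +$419.6 billion.

+$419.6 billion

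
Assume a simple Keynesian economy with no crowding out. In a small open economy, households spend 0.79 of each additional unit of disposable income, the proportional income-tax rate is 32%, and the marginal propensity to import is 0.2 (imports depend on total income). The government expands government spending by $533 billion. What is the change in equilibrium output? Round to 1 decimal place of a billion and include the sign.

Expenditure multiplier = 1/(1 − c(1−t) + m) = 1/(1 − 0.79×0.68 + 0.2) = 1/0.6628 ≈ 1.509.
ΔY = k × ΔG = (+$533 billion) / 0.6628 ≈ +$804.2 billion.

+$804.2 billion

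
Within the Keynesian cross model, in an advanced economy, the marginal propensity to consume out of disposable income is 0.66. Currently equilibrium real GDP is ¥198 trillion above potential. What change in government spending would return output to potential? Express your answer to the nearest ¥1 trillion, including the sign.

Spending multiplier = 1/(1 − MPC) = 1/(1 − 0.66) = 1/0.34 ≈ 2.941.
Need ΔY = −¥198 trillion, so ΔG = ΔY/k = (−¥198 trillion) × 0.34 ≈ −¥67 trillion.
The government should cut government spending by ¥67 trillion.

−¥67 trillion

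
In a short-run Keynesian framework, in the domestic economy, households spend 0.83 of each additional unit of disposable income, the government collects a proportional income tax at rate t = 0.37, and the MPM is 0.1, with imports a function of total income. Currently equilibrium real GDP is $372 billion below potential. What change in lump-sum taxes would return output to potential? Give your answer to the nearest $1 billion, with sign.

−$259 billion

Spending multiplier = 1/(1 − c(1−t) + m) = 1/(1 − 0.83×0.63 + 0.1) = 1/0.5771 ≈ 1.733.
Tax multiplier = −c·k = −0.83/0.5771 ≈ −1.438. Need ΔY = +$372 billion, so ΔT = ΔY/(−c·k) = −(+$372 billion) × 0.5771 / 0.83 ≈ −$259 billion.
The government should cut lump-sum taxes by $259 billion.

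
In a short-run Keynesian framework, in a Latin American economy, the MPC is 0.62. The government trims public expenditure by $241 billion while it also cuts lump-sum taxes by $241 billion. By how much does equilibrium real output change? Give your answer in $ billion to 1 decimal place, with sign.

−$241.0 billion

Expenditure multiplier = 1/(1 − MPC) = 1/(1 − 0.62) = 1/0.38 ≈ 2.632.
ΔG contributes k·ΔG = (−$241 billion) / 0.38 ≈ −$634.2 billion.
ΔT of −$241 billion changes first-round spending by −c·ΔT = +$149.42 billion, contributing k·(−c·ΔT) = (+$149.42 billion) / 0.38 ≈ +$393.2 billion.
With ΔG = ΔT and no other leakages, the balanced-budget multiplier is 1, so ΔY = ΔG = −$241 billion.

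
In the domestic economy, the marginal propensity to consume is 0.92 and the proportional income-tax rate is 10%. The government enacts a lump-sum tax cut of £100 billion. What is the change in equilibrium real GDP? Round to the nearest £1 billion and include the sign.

A lump-sum tax change of −£100 billion shifts disposable income by +£100 billion; first-round consumption changes by −c × ΔT = −0.92 × (−£100 billion) = +£92 billion.
Expenditure multiplier = 1/(1 − c(1−t)) = 1/(1 − 0.92×0.9) = 1/0.172 ≈ 5.814.
The tax multiplier is −c × k ≈ −5.349, so ΔY = k × (−c·ΔT) = (+£92 billion) / 0.172 ≈ +£535 billion.

+£535 billion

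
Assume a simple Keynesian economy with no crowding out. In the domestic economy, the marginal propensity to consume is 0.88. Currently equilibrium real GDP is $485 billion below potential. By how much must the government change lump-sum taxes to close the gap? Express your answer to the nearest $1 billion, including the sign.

−$66 billion

Spending multiplier = 1/(1 − MPC) = 1/(1 − 0.88) = 1/0.12 ≈ 8.333.
Tax multiplier = −c·k = −0.88/0.12 ≈ −7.333. Need ΔY = +$485 billion, so ΔT = ΔY/(−c·k) = −(+$485 billion) × 0.12 / 0.88 ≈ −$66 billion.
The government should cut lump-sum taxes by $66 billion.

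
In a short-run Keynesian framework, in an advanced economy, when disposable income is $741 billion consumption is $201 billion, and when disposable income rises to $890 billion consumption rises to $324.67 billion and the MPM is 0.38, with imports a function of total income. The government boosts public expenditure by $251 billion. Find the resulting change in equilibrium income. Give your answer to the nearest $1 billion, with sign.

+$456 billion

MPC = ΔC/ΔYd = (324.67 − 201)/(890 − 741) = 123.67/149 = 0.83.
Spending multiplier = 1/(1 − c + m) = 1/(1 − 0.83 + 0.38) = 1/0.55 ≈ 1.818.
ΔY = k × ΔG = (+$251 billion) / 0.55 ≈ +$456 billion.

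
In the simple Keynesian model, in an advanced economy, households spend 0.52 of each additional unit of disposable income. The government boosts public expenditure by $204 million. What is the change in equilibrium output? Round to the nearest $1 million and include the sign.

+$425 million

Government-spending multiplier = 1/(1 − MPC) = 1/(1 − 0.52) = 1/0.48 ≈ 2.083.
ΔY = k × ΔG = (+$204 million) / 0.48 = +$425 million.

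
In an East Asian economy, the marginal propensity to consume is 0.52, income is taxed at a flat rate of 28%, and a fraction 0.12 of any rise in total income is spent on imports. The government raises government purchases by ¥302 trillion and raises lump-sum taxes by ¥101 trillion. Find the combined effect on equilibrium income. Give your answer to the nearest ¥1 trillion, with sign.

Expenditure multiplier = 1/(1 − c(1−t) + m) = 1/(1 − 0.52×0.72 + 0.12) = 1/0.7456 ≈ 1.341.
ΔG contributes k·ΔG = (+¥302 trillion) / 0.7456 ≈ +¥405 trillion.
ΔT of +¥101 trillion changes first-round spending by −c·ΔT = −¥52.52 trillion, contributing k·(−c·ΔT) = (−¥52.52 trillion) / 0.7456 ≈ −¥70.4 trillion.
Net ΔY = k(ΔG − c·ΔT) = (+¥249.48 trillion) / 0.7456 ≈ +¥335 trillion.

+¥335 trillion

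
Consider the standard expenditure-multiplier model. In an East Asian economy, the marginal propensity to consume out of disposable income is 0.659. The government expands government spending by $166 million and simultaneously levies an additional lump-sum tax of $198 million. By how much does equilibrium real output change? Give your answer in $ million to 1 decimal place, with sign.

Expenditure multiplier = 1/(1 − MPC) = 1/(1 − 0.659) = 1/0.341 ≈ 2.933.
ΔG contributes k·ΔG = (+$166 million) / 0.341 ≈ +$486.8 million.
ΔT of +$198 million changes first-round spending by −c·ΔT = −$130.482 million, contributing k·(−c·ΔT) = (−$130.482 million) / 0.341 ≈ −$382.6 million.
Net ΔY = k(ΔG − c·ΔT) = (+$35.518 million) / 0.341 ≈ +$104.2 million.

+$104.2 million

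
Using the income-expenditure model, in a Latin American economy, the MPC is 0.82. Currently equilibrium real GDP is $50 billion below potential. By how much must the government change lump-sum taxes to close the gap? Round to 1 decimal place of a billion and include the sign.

Spending multiplier = 1/(1 − MPC) = 1/(1 − 0.82) = 1/0.18 ≈ 5.556.
Tax multiplier = −c·k = −0.82/0.18 ≈ −4.556. Need ΔY = +$50 billion, so ΔT = ΔY/(−c·k) = −(+$50 billion) × 0.18 / 0.82 ≈ −$11 billion.
The government should cut lump-sum taxes by $11 billion.

−$11.0 billion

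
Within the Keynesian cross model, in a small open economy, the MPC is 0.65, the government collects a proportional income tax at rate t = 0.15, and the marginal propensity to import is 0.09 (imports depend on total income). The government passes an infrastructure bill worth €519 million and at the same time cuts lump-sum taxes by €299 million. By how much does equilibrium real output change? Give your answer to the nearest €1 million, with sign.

+€1,327 million

Expenditure multiplier = 1/(1 − c(1−t) + m) = 1/(1 − 0.65×0.85 + 0.09) = 1/0.5375 ≈ 1.86.
ΔG contributes k·ΔG = (+€519 million) / 0.5375 ≈ +€965.6 million.
ΔT of −€299 million changes first-round spending by −c·ΔT = +€194.35 million, contributing k·(−c·ΔT) = (+€194.35 million) / 0.5375 ≈ +€361.6 million.
Net ΔY = k(ΔG − c·ΔT) = (+€713.35 million) / 0.5375 ≈ +€1,327 million.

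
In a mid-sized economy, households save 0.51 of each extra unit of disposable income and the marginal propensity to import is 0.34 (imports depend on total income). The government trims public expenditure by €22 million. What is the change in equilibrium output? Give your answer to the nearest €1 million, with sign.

−€26 million

MPC = 1 − MPS = 1 − 0.51 = 0.49.
Expenditure multiplier = 1/(1 − c + m) = 1/(1 − 0.49 + 0.34) = 1/0.85 ≈ 1.176.
ΔY = k × ΔG = (−€22 million) / 0.85 ≈ −€26 million.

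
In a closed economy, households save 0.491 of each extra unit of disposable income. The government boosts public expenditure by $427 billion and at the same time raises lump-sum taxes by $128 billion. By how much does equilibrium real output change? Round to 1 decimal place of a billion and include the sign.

MPC = 1 − MPS = 1 − 0.491 = 0.509.
Expenditure multiplier = 1/(1 − MPC) = 1/(1 − 0.509) = 1/0.491 ≈ 2.037.
ΔG contributes k·ΔG = (+$427 billion) / 0.491 ≈ +$869.7 billion.
ΔT of +$128 billion changes first-round spending by −c·ΔT = −$65.152 billion, contributing k·(−c·ΔT) = (−$65.152 billion) / 0.491 ≈ −$132.7 billion.
Net ΔY = k(ΔG − c·ΔT) = (+$361.848 billion) / 0.491 ≈ +$737 billion.

+$737.0 billion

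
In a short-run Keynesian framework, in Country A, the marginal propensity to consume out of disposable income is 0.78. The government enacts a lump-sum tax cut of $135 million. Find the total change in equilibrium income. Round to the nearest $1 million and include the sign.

A lump-sum tax change of −$135 million shifts disposable income by +$135 million; first-round consumption changes by −c × ΔT = −0.78 × (−$135 million) = +$105.3 million.
Expenditure multiplier = 1/(1 − MPC) = 1/(1 − 0.78) = 1/0.22 ≈ 4.545.
The tax multiplier is −c × k ≈ −3.545, so ΔY = k × (−c·ΔT) = (+$105.3 million) / 0.22 ≈ +$479 million.

+$479 million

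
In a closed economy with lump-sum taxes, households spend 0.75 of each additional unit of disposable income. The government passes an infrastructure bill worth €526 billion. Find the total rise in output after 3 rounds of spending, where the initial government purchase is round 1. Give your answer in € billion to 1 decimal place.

Round 1 adds ΔG = €526 billion; each later round is MPC = 0.75 times the previous.
After 3 rounds: 526 + 394.5 + 295.875 = ΔG·(1 − c^3)/(1 − c) = 526 × (1 − 0.421875)/0.25 ≈ €1,216.4 billion.

€1,216.4 billion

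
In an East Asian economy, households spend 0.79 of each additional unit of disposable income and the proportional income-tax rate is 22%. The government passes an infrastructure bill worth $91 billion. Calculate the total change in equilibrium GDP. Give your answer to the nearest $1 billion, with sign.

+$237 billion

Expenditure multiplier = 1/(1 − c(1−t)) = 1/(1 − 0.79×0.78) = 1/0.3838 ≈ 2.606.
ΔY = k × ΔG = (+$91 billion) / 0.3838 ≈ +$237 billion.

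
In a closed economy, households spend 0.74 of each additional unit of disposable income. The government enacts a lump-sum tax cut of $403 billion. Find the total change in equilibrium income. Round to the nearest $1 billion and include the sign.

+$1,147 billion

A lump-sum tax change of −$403 billion shifts disposable income by +$403 billion; first-round consumption changes by −c × ΔT = −0.74 × (−$403 billion) = +$298.22 billion.
Expenditure multiplier = 1/(1 − MPC) = 1/(1 − 0.74) = 1/0.26 ≈ 3.846.
The tax multiplier is −c × k ≈ −2.846, so ΔY = k × (−c·ΔT) = (+$298.22 billion) / 0.26 = +$1,147 billion.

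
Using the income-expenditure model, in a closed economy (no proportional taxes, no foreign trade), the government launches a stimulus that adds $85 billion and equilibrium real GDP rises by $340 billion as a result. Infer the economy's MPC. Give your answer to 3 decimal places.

0.750

Implied spending multiplier k = ΔY/ΔG = 340/85 = 4.
Since k = 1/(1 − MPC), MPC = 1 − 1/k = 1 − ΔG/ΔY = 1 − 85/340 = 0.750.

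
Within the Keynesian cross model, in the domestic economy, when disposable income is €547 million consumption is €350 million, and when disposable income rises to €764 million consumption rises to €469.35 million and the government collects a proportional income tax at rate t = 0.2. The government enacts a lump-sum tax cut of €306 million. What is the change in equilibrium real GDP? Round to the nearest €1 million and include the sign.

+€301 million

MPC = ΔC/ΔYd = (469.35 − 350)/(764 − 547) = 119.35/217 = 0.55.
A lump-sum tax change of −€306 million shifts disposable income by +€306 million; first-round consumption changes by −c × ΔT = −0.55 × (−€306 million) = +€168.3 million.
Expenditure multiplier = 1/(1 − c(1−t)) = 1/(1 − 0.55×0.8) = 1/0.56 ≈ 1.786.
The tax multiplier is −c × k ≈ −0.982, so ΔY = k × (−c·ΔT) = (+€168.3 million) / 0.56 ≈ +€301 million.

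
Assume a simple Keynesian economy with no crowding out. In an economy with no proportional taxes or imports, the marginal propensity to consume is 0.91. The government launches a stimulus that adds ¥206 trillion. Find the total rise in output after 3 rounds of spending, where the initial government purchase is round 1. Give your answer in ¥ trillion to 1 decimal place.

¥564.0 trillion

Round 1 adds ΔG = ¥206 trillion; each later round is MPC = 0.91 times the previous.
After 3 rounds: 206 + 187.46 + 170.5886 = ΔG·(1 − c^3)/(1 − c) = 206 × (1 − 0.753571)/0.09 ≈ ¥564 trillion.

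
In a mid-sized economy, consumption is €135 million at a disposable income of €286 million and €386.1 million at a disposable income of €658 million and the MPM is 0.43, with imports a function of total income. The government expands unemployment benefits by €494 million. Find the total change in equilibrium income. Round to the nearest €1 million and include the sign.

+€442 million

MPC = ΔC/ΔYd = (386.1 − 135)/(658 − 286) = 251.1/372 = 0.675.
The transfer change shifts disposable income by +€494 million, so first-round consumption changes by c·ΔTR = 0.675 × (+€494 million) = +€333.45 million.
Expenditure multiplier = 1/(1 − c + m) = 1/(1 − 0.675 + 0.43) = 1/0.755 ≈ 1.325.
The transfer multiplier is c × k ≈ 0.894, so ΔY = k × (c·ΔTR) = (+€333.45 million) / 0.755 ≈ +€442 million.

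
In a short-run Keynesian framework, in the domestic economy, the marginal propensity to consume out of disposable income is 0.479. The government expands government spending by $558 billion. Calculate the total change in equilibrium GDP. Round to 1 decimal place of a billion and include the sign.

+$1,071.0 billion

Spending multiplier = 1/(1 − MPC) = 1/(1 − 0.479) = 1/0.521 ≈ 1.919.
ΔY = k × ΔG = (+$558 billion) / 0.521 ≈ +$1,071 billion.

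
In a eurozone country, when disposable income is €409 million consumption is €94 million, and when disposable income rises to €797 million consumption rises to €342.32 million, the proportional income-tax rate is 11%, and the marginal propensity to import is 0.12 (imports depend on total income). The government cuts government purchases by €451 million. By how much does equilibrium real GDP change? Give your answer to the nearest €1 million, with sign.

MPC = ΔC/ΔYd = (342.32 − 94)/(797 − 409) = 248.32/388 = 0.64.
Expenditure multiplier = 1/(1 − c(1−t) + m) = 1/(1 − 0.64×0.89 + 0.12) = 1/0.5504 ≈ 1.817.
ΔY = k × ΔG = (−€451 million) / 0.5504 ≈ −€819 million.

−€819 million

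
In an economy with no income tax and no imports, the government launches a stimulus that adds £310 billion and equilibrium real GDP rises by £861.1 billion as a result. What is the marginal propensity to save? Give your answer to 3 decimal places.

0.360

Implied spending multiplier k = ΔY/ΔG = 861.1/310 ≈ 2.7777.
Since k = 1/(1 − MPC), MPC = 1 − 1/k = 1 − ΔG/ΔY = 1 − 310/861.1 ≈ 0.640.
MPS = 1 − MPC = 0.360.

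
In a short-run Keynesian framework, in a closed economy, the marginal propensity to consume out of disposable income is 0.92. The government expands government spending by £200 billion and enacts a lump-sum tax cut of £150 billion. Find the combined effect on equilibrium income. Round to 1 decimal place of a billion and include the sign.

+£4,225.0 billion

Expenditure multiplier = 1/(1 − MPC) = 1/(1 − 0.92) = 1/0.08 = 12.5.
ΔG contributes k·ΔG = (+£200 billion) / 0.08 = +£2,500 billion.
ΔT of −£150 billion changes first-round spending by −c·ΔT = +£138 billion, contributing k·(−c·ΔT) = (+£138 billion) / 0.08 = +£1,725 billion.
Net ΔY = k(ΔG − c·ΔT) = (+£338 billion) / 0.08 = +£4,225 billion.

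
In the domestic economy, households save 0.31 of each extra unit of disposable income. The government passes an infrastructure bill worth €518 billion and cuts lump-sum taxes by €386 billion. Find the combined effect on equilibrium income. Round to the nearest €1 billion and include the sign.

+€2,530 billion

MPC = 1 − MPS = 1 − 0.31 = 0.69.
Expenditure multiplier = 1/(1 − MPC) = 1/(1 − 0.69) = 1/0.31 ≈ 3.226.
ΔG contributes k·ΔG = (+€518 billion) / 0.31 ≈ +€1,671 billion.
ΔT of −€386 billion changes first-round spending by −c·ΔT = +€266.34 billion, contributing k·(−c·ΔT) = (+€266.34 billion) / 0.31 ≈ +€859.2 billion.
Net ΔY = k(ΔG − c·ΔT) = (+€784.34 billion) / 0.31 ≈ +€2,530 billion.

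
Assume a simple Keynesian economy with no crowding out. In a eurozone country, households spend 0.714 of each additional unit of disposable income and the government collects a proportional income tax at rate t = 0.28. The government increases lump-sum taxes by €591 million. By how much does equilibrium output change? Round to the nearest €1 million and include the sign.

−€868 million

A lump-sum tax change of +€591 million shifts disposable income by −€591 million; first-round consumption changes by −c × ΔT = −0.714 × (+€591 million) = −€421.974 million.
Expenditure multiplier = 1/(1 − c(1−t)) = 1/(1 − 0.714×0.72) = 1/0.48592 ≈ 2.058.
The tax multiplier is −c × k ≈ −1.469, so ΔY = k × (−c·ΔT) = (−€421.974 million) / 0.48592 ≈ −€868 million.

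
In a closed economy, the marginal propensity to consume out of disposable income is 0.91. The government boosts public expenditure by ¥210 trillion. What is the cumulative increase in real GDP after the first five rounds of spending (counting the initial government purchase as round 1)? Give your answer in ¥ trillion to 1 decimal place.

Round 1 adds ΔG = ¥210 trillion; each later round is MPC = 0.91 times the previous.
After 5 rounds: 210 + 191.1 + 173.901 + 158.24991 + 144.0074181 = ΔG·(1 − c^5)/(1 − c) = 210 × (1 − 0.6240321451)/0.09 ≈ ¥877.3 trillion.

¥877.3 trillion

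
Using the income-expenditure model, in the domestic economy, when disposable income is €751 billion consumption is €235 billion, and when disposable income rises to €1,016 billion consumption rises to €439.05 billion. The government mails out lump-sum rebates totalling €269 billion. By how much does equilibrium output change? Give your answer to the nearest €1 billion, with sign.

+€901 billion

MPC = ΔC/ΔYd = (439.05 − 235)/(1,016 − 751) = 204.05/265 = 0.77.
A lump-sum tax change of −€269 billion shifts disposable income by +€269 billion; first-round consumption changes by −c × ΔT = −0.77 × (−€269 billion) = +€207.13 billion.
Expenditure multiplier = 1/(1 − MPC) = 1/(1 − 0.77) = 1/0.23 ≈ 4.348.
The tax multiplier is −c × k ≈ −3.348, so ΔY = k × (−c·ΔT) = (+€207.13 billion) / 0.23 ≈ +€901 billion.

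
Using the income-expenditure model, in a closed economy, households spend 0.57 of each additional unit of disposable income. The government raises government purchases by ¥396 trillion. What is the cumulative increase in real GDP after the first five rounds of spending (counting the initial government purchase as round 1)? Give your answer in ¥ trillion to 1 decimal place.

Round 1 adds ΔG = ¥396 trillion; each later round is MPC = 0.57 times the previous.
After 5 rounds: 396 + 225.72 + 128.6604 + 73.336428 + 41.80176396 = ΔG·(1 − c^5)/(1 − c) = 396 × (1 − 0.0601692057)/0.43 ≈ ¥865.5 trillion.

¥865.5 trillion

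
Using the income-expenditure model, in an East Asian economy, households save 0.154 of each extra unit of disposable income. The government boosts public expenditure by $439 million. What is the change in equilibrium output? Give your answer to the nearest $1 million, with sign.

+$2,851 million

MPC = 1 − MPS = 1 − 0.154 = 0.846.
Spending multiplier = 1/(1 − MPC) = 1/(1 − 0.846) = 1/0.154 ≈ 6.494.
ΔY = k × ΔG = (+$439 million) / 0.154 ≈ +$2,851 million.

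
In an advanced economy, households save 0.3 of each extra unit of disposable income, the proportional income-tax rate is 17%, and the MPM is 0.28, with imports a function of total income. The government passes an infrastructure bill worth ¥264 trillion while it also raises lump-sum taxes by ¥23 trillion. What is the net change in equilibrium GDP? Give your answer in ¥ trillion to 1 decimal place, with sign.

MPC = 1 − MPS = 1 − 0.3 = 0.7.
Expenditure multiplier = 1/(1 − c(1−t) + m) = 1/(1 − 0.7×0.83 + 0.28) = 1/0.699 ≈ 1.431.
ΔG contributes k·ΔG = (+¥264 trillion) / 0.699 ≈ +¥377.7 trillion.
ΔT of +¥23 trillion changes first-round spending by −c·ΔT = −¥16.1 trillion, contributing k·(−c·ΔT) = (−¥16.1 trillion) / 0.699 ≈ −¥23 trillion.
Net ΔY = k(ΔG − c·ΔT) = (+¥247.9 trillion) / 0.699 ≈ +¥354.6 trillion.

+¥354.6 trillion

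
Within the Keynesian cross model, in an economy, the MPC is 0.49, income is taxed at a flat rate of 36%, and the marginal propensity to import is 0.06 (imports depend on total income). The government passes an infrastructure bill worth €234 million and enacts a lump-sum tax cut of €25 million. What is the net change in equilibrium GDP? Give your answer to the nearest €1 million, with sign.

Expenditure multiplier = 1/(1 − c(1−t) + m) = 1/(1 − 0.49×0.64 + 0.06) = 1/0.7464 ≈ 1.34.
ΔG contributes k·ΔG = (+€234 million) / 0.7464 ≈ +€313.5 million.
ΔT of −€25 million changes first-round spending by −c·ΔT = +€12.25 million, contributing k·(−c·ΔT) = (+€12.25 million) / 0.7464 ≈ +€16.4 million.
Net ΔY = k(ΔG − c·ΔT) = (+€246.25 million) / 0.7464 ≈ +€330 million.

+€330 million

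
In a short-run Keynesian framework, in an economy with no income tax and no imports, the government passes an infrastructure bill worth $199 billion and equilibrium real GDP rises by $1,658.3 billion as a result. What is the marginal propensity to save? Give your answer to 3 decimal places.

Implied spending multiplier k = ΔY/ΔG = 1,658.3/199 ≈ 8.3332.
Since k = 1/(1 − MPC), MPC = 1 − 1/k = 1 − ΔG/ΔY = 1 − 199/1,658.3 ≈ 0.880.
MPS = 1 − MPC = 0.120.

0.120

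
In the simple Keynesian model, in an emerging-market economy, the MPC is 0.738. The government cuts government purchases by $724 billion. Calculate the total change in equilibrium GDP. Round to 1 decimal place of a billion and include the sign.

Expenditure multiplier = 1/(1 − MPC) = 1/(1 − 0.738) = 1/0.262 ≈ 3.817.
ΔY = k × ΔG = (−$724 billion) / 0.262 ≈ −$2,763.4 billion.

−$2,763.4 billion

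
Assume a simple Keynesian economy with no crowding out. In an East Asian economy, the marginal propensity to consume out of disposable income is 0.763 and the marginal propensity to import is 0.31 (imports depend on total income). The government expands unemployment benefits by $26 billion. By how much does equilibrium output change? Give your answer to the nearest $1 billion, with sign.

+$36 billion

The transfer change shifts disposable income by +$26 billion, so first-round consumption changes by c·ΔTR = 0.763 × (+$26 billion) = +$19.838 billion.
Expenditure multiplier = 1/(1 − c + m) = 1/(1 − 0.763 + 0.31) = 1/0.547 ≈ 1.828.
The transfer multiplier is c × k ≈ 1.395, so ΔY = k × (c·ΔTR) = (+$19.838 billion) / 0.547 ≈ +$36 billion.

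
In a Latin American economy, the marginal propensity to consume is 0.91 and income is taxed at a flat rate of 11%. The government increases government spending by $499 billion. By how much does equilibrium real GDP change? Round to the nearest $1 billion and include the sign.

Expenditure multiplier = 1/(1 − c(1−t)) = 1/(1 − 0.91×0.89) = 1/0.1901 ≈ 5.26.
ΔY = k × ΔG = (+$499 billion) / 0.1901 ≈ +$2,625 billion.

+$2,625 billion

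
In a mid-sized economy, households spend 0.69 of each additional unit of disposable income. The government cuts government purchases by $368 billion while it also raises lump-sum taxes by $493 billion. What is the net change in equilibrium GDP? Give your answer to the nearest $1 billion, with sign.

Expenditure multiplier = 1/(1 − MPC) = 1/(1 − 0.69) = 1/0.31 ≈ 3.226.
ΔG contributes k·ΔG = (−$368 billion) / 0.31 ≈ −$1,187.1 billion.
ΔT of +$493 billion changes first-round spending by −c·ΔT = −$340.17 billion, contributing k·(−c·ΔT) = (−$340.17 billion) / 0.31 ≈ −$1,097.3 billion.
Net ΔY = k(ΔG − c·ΔT) = (−$708.17 billion) / 0.31 ≈ −$2,284 billion.

−$2,284 billion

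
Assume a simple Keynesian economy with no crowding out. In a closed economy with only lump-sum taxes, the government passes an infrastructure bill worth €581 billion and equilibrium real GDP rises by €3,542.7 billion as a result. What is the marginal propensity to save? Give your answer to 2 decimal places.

0.16

Implied spending multiplier k = ΔY/ΔG = 3,542.7/581 ≈ 6.0976.
Since k = 1/(1 − MPC), MPC = 1 − 1/k = 1 − ΔG/ΔY = 1 − 581/3,542.7 ≈ 0.84.
MPS = 1 − MPC = 0.16.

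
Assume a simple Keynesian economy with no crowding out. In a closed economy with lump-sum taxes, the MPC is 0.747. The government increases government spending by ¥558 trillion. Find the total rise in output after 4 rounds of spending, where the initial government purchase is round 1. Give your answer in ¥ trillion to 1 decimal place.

Round 1 adds ΔG = ¥558 trillion; each later round is MPC = 0.747 times the previous.
After 4 rounds: 558 + 416.826 + 311.369022 + 232.592659434 = ΔG·(1 − c^4)/(1 − c) = 558 × (1 − 0.311374044081)/0.253 ≈ ¥1,518.8 trillion.

¥1,518.8 trillion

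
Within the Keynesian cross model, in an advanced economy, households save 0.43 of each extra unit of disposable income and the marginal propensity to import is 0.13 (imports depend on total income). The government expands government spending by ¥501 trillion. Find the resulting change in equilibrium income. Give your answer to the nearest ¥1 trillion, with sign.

+¥895 trillion

MPC = 1 − MPS = 1 − 0.43 = 0.57.
Government-spending multiplier = 1/(1 − c + m) = 1/(1 − 0.57 + 0.13) = 1/0.56 ≈ 1.786.
ΔY = k × ΔG = (+¥501 trillion) / 0.56 ≈ +¥895 trillion.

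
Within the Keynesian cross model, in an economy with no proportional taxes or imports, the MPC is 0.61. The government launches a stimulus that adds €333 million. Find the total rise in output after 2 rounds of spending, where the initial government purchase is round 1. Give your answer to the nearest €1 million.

€536 million

Round 1 adds ΔG = €333 million; each later round is MPC = 0.61 times the previous.
After 2 rounds: 333 + 203.13 = ΔG·(1 − c^2)/(1 − c) = 333 × (1 − 0.3721)/0.39 ≈ €536 million.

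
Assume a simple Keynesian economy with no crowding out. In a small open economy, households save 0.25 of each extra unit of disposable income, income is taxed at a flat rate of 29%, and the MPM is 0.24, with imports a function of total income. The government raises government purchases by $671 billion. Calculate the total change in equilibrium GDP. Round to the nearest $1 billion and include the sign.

+$948 billion

MPC = 1 − MPS = 1 − 0.25 = 0.75.
Spending multiplier = 1/(1 − c(1−t) + m) = 1/(1 − 0.75×0.71 + 0.24) = 1/0.7075 ≈ 1.413.
ΔY = k × ΔG = (+$671 billion) / 0.7075 ≈ +$948 billion.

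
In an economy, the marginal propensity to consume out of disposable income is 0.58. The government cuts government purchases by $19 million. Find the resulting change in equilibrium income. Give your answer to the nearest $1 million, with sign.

Spending multiplier = 1/(1 − MPC) = 1/(1 − 0.58) = 1/0.42 ≈ 2.381.
ΔY = k × ΔG = (−$19 million) / 0.42 ≈ −$45 million.

−$45 million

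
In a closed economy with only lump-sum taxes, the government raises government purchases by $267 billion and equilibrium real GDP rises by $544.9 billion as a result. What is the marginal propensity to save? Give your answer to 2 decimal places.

Implied spending multiplier k = ΔY/ΔG = 544.9/267 ≈ 2.0408.
Since k = 1/(1 − MPC), MPC = 1 − 1/k = 1 − ΔG/ΔY = 1 − 267/544.9 ≈ 0.51.
MPS = 1 − MPC = 0.49.

0.49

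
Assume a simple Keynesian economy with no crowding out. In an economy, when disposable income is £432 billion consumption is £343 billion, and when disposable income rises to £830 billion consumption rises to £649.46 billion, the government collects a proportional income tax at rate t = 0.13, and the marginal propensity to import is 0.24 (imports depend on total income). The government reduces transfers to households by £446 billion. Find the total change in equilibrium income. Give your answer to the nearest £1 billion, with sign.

MPC = ΔC/ΔYd = (649.46 − 343)/(830 − 432) = 306.46/398 = 0.77.
The transfer change shifts disposable income by −£446 billion, so first-round consumption changes by c·ΔTR = 0.77 × (−£446 billion) = −£343.42 billion.
Expenditure multiplier = 1/(1 − c(1−t) + m) = 1/(1 − 0.77×0.87 + 0.24) = 1/0.5701 ≈ 1.754.
The transfer multiplier is c × k ≈ 1.351, so ΔY = k × (c·ΔTR) = (−£343.42 billion) / 0.5701 ≈ −£602 billion.

−£602 billion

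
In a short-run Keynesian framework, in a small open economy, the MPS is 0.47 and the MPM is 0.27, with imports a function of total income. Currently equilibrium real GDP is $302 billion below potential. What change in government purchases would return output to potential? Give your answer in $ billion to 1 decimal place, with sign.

MPC = 1 − MPS = 1 − 0.47 = 0.53.
Spending multiplier = 1/(1 − c + m) = 1/(1 − 0.53 + 0.27) = 1/0.74 ≈ 1.351.
Need ΔY = +$302 billion, so ΔG = ΔY/k = (+$302 billion) × 0.74 ≈ +$223.5 billion.
The government should increase government purchases by $223.5 billion.

+$223.5 billion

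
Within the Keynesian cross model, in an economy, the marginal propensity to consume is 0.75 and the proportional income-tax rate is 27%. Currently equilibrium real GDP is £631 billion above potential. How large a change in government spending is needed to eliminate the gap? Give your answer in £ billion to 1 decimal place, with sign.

−£285.5 billion

Spending multiplier = 1/(1 − c(1−t)) = 1/(1 − 0.75×0.73) = 1/0.4525 ≈ 2.21.
Need ΔY = −£631 billion, so ΔG = ΔY/k = (−£631 billion) × 0.4525 ≈ −£285.5 billion.
The government should cut government spending by £285.5 billion.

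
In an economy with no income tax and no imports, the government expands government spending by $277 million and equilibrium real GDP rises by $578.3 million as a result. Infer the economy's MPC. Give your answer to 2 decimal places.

Implied spending multiplier k = ΔY/ΔG = 578.3/277 ≈ 2.0877.
Since k = 1/(1 − MPC), MPC = 1 − 1/k = 1 − ΔG/ΔY = 1 − 277/578.3 ≈ 0.52.

0.52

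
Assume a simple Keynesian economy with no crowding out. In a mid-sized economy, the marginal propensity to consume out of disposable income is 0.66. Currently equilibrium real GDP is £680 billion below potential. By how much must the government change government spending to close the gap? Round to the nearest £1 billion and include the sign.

Spending multiplier = 1/(1 − MPC) = 1/(1 − 0.66) = 1/0.34 ≈ 2.941.
Need ΔY = +£680 billion, so ΔG = ΔY/k = (+£680 billion) × 0.34 ≈ +£231 billion.
The government should increase government spending by £231 billion.

+£231 billion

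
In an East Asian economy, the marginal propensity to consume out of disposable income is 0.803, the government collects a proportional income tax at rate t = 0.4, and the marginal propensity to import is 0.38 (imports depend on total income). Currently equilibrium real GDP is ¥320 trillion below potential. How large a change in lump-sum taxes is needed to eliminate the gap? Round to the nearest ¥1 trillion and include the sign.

Spending multiplier = 1/(1 − c(1−t) + m) = 1/(1 − 0.803×0.6 + 0.38) = 1/0.8982 ≈ 1.113.
Tax multiplier = −c·k = −0.803/0.8982 ≈ −0.894. Need ΔY = +¥320 trillion, so ΔT = ΔY/(−c·k) = −(+¥320 trillion) × 0.8982 / 0.803 ≈ −¥358 trillion.
The government should cut lump-sum taxes by ¥358 trillion.

−¥358 trillion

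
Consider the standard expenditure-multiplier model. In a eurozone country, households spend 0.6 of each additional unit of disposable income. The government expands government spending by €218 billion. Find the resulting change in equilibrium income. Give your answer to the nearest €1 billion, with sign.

+€545 billion

Expenditure multiplier = 1/(1 − MPC) = 1/(1 − 0.6) = 1/0.4 = 2.5.
ΔY = k × ΔG = (+€218 billion) / 0.4 = +€545 billion.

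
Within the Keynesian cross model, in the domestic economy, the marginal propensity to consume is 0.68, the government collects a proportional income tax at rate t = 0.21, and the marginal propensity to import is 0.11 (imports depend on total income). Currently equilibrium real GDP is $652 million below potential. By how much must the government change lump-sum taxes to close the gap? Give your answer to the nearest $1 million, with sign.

−$549 million

Spending multiplier = 1/(1 − c(1−t) + m) = 1/(1 − 0.68×0.79 + 0.11) = 1/0.5728 ≈ 1.746.
Tax multiplier = −c·k = −0.68/0.5728 ≈ −1.187. Need ΔY = +$652 million, so ΔT = ΔY/(−c·k) = −(+$652 million) × 0.5728 / 0.68 ≈ −$549 million.
The government should cut lump-sum taxes by $549 million.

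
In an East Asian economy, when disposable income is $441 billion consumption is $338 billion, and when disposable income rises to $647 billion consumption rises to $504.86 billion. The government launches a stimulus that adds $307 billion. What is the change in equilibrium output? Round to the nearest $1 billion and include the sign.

+$1,616 billion

MPC = ΔC/ΔYd = (504.86 − 338)/(647 − 441) = 166.86/206 = 0.81.
Government-spending multiplier = 1/(1 − MPC) = 1/(1 − 0.81) = 1/0.19 ≈ 5.263.
ΔY = k × ΔG = (+$307 billion) / 0.19 ≈ +$1,616 billion.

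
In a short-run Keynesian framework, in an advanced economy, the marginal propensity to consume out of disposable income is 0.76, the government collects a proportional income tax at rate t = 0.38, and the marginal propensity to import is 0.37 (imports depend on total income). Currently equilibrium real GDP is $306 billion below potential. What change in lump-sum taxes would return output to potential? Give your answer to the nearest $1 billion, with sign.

Spending multiplier = 1/(1 − c(1−t) + m) = 1/(1 − 0.76×0.62 + 0.37) = 1/0.8988 ≈ 1.113.
Tax multiplier = −c·k = −0.76/0.8988 ≈ −0.846. Need ΔY = +$306 billion, so ΔT = ΔY/(−c·k) = −(+$306 billion) × 0.8988 / 0.76 ≈ −$362 billion.
The government should cut lump-sum taxes by $362 billion.

−$362 billion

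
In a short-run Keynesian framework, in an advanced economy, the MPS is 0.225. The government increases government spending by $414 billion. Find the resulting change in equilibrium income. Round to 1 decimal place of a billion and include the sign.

MPC = 1 − MPS = 1 − 0.225 = 0.775.
Expenditure multiplier = 1/(1 − MPC) = 1/(1 − 0.775) = 1/0.225 ≈ 4.444.
ΔY = k × ΔG = (+$414 billion) / 0.225 = +$1,840 billion.

+$1,840.0 billion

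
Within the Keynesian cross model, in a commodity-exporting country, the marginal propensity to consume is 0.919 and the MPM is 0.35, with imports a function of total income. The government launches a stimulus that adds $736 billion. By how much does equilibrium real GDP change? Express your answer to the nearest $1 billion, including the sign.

Government-spending multiplier = 1/(1 − c + m) = 1/(1 − 0.919 + 0.35) = 1/0.431 ≈ 2.32.
ΔY = k × ΔG = (+$736 billion) / 0.431 ≈ +$1,708 billion.

+$1,708 billion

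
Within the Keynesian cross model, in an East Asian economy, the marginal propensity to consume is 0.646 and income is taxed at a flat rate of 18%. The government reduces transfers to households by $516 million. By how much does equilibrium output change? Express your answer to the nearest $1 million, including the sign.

−$709 million

The transfer change shifts disposable income by −$516 million, so first-round consumption changes by c·ΔTR = 0.646 × (−$516 million) = −$333.336 million.
Expenditure multiplier = 1/(1 − c(1−t)) = 1/(1 − 0.646×0.82) = 1/0.47028 ≈ 2.126.
The transfer multiplier is c × k ≈ 1.374, so ΔY = k × (c·ΔTR) = (−$333.336 million) / 0.47028 ≈ −$709 million.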